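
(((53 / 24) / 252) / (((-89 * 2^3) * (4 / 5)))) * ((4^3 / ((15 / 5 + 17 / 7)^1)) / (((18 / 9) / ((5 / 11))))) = -1325 / 32142528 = -0.00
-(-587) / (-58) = -587 / 58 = -10.12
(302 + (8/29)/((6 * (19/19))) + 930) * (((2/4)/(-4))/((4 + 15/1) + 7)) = -26797/4524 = -5.92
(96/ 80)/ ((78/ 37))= 37/ 65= 0.57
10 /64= 5 /32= 0.16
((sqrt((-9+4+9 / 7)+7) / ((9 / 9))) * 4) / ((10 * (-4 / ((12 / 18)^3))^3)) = -16 * sqrt(161) / 688905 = -0.00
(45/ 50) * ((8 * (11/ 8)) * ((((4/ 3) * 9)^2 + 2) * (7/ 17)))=595.16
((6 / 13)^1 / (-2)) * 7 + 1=-8 / 13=-0.62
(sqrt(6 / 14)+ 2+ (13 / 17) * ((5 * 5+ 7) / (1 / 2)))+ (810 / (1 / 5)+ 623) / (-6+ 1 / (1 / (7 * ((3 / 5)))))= -389411 / 153+ sqrt(21) / 7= -2544.52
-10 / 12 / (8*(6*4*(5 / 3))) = -1 / 384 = -0.00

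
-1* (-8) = 8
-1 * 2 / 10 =-1 / 5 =-0.20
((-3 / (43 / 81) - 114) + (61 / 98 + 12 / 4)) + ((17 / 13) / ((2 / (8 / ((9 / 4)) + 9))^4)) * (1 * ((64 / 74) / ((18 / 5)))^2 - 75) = -48570609155279410345 / 318849966240624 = -152330.61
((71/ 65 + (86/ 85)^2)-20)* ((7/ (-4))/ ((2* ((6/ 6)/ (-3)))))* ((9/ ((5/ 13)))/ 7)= -45353439/ 289000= -156.93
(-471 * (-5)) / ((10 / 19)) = 8949 / 2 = 4474.50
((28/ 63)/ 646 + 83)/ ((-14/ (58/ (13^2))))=-999601/ 491283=-2.03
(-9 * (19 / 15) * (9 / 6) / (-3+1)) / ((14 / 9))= 5.50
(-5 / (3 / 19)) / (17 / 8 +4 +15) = -760 / 507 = -1.50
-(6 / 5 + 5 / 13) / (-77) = 103 / 5005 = 0.02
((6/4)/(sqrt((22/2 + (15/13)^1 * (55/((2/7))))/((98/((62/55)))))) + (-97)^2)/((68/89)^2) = 166341 * sqrt(2220530)/157965088 + 74528689/4624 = 16119.37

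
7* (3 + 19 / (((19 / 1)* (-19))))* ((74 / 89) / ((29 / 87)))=87024 / 1691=51.46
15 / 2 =7.50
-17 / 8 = -2.12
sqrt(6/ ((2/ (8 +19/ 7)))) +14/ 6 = 7/ 3 +15*sqrt(7)/ 7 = 8.00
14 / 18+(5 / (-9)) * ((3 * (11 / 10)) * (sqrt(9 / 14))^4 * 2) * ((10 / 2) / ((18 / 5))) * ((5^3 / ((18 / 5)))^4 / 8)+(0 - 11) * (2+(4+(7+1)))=-41978483748947 / 109734912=-382544.47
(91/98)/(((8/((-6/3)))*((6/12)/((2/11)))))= -13/154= -0.08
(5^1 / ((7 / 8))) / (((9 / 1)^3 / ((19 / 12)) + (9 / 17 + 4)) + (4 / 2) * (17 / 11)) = 142120 / 11640657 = 0.01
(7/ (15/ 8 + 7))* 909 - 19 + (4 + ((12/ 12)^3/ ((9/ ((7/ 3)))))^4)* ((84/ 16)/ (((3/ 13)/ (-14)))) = -43579400945/ 75464622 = -577.48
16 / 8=2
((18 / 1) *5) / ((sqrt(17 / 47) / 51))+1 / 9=1 / 9+270 *sqrt(799)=7632.09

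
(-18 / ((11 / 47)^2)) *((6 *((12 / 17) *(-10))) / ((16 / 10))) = 17892900 / 2057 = 8698.54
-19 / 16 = -1.19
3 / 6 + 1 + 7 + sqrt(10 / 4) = sqrt(10) / 2 + 17 / 2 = 10.08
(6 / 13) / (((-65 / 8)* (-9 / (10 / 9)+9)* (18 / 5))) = -80 / 4563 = -0.02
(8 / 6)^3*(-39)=-832 / 9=-92.44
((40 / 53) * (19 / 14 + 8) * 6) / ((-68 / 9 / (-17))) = 35370 / 371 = 95.34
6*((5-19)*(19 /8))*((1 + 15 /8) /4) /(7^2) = -1311 /448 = -2.93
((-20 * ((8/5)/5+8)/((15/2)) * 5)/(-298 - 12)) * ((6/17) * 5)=1664/2635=0.63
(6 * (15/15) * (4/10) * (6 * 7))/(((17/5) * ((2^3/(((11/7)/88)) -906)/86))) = -21672/3893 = -5.57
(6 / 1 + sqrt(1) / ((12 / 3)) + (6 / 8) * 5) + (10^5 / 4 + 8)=25018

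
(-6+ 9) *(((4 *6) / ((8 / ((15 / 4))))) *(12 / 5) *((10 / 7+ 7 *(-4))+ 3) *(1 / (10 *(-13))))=2673 / 182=14.69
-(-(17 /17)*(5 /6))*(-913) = -4565 /6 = -760.83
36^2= 1296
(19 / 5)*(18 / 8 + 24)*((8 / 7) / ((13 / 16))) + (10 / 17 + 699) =185617 / 221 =839.90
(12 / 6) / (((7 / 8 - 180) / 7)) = -112 / 1433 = -0.08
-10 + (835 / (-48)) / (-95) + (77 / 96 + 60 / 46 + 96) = 1234641 / 13984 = 88.29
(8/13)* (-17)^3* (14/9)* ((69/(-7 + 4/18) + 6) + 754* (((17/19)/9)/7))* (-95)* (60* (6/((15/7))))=10491467029120/21411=490003597.64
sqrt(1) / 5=1 / 5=0.20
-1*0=0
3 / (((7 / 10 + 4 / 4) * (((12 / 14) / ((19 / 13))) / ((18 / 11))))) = 11970 / 2431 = 4.92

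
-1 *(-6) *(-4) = -24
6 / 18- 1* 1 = -2 / 3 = -0.67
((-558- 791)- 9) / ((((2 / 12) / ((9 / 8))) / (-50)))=458325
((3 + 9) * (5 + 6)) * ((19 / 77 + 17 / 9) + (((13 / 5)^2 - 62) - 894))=-65634332 / 525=-125017.78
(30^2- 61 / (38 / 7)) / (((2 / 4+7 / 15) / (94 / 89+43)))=40505.70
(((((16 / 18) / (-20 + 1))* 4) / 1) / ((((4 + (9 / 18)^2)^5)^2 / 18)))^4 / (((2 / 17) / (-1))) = -10141204801825835211973625643008 / 126625839474997783693841397523846209543545652158806913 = -0.00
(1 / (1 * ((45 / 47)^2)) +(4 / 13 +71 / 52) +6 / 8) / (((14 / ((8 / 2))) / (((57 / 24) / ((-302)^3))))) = -0.00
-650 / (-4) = 325 / 2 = 162.50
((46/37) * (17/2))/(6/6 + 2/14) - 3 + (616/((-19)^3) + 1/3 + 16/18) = 134832499/18272376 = 7.38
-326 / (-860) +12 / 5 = 2.78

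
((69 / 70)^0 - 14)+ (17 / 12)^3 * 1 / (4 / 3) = -25039 / 2304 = -10.87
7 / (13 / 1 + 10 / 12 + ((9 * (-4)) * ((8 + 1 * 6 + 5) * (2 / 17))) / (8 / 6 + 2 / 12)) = -714 / 4061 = -0.18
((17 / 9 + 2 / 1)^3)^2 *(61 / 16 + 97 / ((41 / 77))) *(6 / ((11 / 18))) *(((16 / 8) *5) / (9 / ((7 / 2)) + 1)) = 313988636609375 / 17754066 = 17685449.44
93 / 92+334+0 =30821 / 92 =335.01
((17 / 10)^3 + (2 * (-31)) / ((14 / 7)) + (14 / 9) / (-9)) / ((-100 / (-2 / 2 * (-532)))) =282897251 / 2025000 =139.70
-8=-8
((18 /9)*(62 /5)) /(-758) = -62 /1895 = -0.03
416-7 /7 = 415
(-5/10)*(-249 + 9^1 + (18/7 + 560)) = -1129/7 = -161.29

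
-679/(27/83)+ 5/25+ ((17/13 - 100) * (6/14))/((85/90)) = -445232696/208845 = -2131.88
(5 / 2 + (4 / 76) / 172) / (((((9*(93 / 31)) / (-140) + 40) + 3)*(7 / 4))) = 163420 / 4896281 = 0.03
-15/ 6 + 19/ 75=-337/ 150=-2.25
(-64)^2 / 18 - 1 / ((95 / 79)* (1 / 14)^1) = 184606 / 855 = 215.91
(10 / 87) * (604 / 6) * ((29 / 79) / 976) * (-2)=-755 / 86742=-0.01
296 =296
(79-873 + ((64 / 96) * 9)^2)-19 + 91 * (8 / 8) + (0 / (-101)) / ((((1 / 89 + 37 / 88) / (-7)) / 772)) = -686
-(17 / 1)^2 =-289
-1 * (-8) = 8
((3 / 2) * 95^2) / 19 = 1425 / 2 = 712.50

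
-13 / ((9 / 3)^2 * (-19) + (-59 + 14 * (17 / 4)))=26 / 341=0.08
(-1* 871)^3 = -660776311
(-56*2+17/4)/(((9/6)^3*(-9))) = 862/243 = 3.55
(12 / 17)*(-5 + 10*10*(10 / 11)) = 11340 / 187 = 60.64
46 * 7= 322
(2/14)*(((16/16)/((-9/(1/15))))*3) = -1/315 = -0.00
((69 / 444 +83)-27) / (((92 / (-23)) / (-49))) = 407239 / 592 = 687.90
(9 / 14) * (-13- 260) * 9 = -3159 / 2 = -1579.50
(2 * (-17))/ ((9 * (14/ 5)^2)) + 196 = 172447/ 882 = 195.52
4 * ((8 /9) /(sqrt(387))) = 0.18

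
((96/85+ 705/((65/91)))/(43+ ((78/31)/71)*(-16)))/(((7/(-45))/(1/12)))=-554592573/44456020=-12.48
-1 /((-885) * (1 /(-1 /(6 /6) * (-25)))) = 0.03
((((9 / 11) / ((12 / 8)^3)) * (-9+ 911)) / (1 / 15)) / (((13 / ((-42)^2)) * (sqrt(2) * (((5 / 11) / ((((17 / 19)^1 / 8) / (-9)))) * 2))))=-751366 * sqrt(2) / 247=-4301.99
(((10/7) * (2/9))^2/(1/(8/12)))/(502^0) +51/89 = 678457/1059723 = 0.64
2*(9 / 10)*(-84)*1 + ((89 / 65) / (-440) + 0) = -4324409 / 28600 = -151.20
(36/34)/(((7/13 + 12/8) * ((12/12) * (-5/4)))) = -1872/4505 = -0.42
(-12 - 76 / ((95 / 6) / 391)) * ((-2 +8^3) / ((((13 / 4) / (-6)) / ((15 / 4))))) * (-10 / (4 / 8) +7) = -86695920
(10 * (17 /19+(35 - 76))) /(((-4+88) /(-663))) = 421005 /133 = 3165.45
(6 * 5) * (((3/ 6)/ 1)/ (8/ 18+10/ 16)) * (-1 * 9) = -9720/ 77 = -126.23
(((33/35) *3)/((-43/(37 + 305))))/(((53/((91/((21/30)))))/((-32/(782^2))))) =7042464/2438910593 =0.00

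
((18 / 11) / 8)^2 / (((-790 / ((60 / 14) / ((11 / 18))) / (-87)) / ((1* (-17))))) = -3234573 / 5888344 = -0.55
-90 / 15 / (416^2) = -3 / 86528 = -0.00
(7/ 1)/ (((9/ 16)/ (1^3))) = 112/ 9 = 12.44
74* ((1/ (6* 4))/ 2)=37/ 24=1.54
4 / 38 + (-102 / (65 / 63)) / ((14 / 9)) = -78359 / 1235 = -63.45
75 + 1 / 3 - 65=31 / 3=10.33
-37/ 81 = -0.46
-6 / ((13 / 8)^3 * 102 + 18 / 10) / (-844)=640 / 39565243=0.00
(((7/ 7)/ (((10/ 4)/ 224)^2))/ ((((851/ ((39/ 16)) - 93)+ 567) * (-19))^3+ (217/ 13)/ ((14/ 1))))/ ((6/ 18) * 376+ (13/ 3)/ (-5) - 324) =71433363456/ 6791470067275933598815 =0.00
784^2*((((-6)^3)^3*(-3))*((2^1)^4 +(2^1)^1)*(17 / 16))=355398898434048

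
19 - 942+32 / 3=-2737 / 3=-912.33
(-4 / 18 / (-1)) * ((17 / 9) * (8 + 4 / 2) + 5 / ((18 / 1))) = 115 / 27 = 4.26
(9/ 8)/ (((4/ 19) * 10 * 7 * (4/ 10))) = 0.19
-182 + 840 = 658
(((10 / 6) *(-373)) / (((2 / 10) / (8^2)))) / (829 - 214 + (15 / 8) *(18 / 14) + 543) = -33420800 / 194949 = -171.43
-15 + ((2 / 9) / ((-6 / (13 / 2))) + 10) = -283 / 54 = -5.24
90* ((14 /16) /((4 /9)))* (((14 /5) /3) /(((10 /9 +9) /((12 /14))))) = 729 /52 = 14.02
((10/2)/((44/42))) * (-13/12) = -455/88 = -5.17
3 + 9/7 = 30/7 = 4.29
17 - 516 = -499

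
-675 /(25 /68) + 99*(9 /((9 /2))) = -1638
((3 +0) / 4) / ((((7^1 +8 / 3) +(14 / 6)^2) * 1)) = 27 / 544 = 0.05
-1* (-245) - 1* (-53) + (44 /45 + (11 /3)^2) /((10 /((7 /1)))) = 138643 /450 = 308.10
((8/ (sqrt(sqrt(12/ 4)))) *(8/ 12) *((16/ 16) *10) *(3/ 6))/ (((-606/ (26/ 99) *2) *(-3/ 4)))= 2080 *3^(3/ 4)/ 809919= 0.01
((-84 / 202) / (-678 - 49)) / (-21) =-2 / 73427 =-0.00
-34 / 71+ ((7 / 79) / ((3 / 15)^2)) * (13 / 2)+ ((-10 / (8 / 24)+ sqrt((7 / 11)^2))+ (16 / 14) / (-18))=-120554645 / 7774074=-15.51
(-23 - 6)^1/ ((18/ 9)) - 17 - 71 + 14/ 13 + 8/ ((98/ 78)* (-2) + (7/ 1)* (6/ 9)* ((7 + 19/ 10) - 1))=-5874901/ 58058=-101.19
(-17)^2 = 289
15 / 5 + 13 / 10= 43 / 10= 4.30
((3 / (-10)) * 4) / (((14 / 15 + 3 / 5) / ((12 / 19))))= -216 / 437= -0.49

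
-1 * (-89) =89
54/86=27/43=0.63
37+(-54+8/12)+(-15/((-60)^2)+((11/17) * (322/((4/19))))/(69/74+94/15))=1316463571/10867760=121.13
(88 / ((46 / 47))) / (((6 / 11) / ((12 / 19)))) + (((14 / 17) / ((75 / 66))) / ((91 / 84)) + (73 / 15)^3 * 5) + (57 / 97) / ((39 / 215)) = 4327339801036 / 6323379075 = 684.34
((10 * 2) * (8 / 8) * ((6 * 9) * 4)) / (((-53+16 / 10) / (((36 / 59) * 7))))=-5443200 / 15163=-358.98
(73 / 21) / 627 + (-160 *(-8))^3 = 27613200384073 / 13167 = 2097152000.01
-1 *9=-9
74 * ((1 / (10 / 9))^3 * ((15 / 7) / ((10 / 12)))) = 138.72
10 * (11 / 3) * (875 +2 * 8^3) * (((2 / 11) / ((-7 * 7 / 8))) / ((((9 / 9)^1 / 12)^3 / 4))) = -700047360 / 49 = -14286680.82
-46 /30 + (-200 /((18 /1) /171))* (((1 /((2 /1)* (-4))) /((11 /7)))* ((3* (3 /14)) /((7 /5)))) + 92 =159.87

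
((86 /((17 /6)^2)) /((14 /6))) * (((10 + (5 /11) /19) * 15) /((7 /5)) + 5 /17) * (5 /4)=31096688400 /50314033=618.05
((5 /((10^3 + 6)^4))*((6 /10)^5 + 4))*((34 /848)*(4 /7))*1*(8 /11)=216631 /653098285511402500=0.00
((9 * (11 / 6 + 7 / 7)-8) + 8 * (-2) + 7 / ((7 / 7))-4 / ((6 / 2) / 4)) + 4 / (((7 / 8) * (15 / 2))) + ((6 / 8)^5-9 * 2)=-1503829 / 107520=-13.99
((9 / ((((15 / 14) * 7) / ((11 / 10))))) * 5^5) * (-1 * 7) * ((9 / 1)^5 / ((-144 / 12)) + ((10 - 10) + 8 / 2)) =141971156.25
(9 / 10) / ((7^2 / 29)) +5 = 2711 / 490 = 5.53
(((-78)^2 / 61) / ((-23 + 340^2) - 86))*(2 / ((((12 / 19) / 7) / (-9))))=-404586 / 2348317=-0.17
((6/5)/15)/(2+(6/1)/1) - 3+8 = 501/100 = 5.01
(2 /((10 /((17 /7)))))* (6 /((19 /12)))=1224 /665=1.84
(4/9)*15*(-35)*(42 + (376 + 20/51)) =-14936600/153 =-97624.84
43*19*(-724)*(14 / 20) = -2070278 / 5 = -414055.60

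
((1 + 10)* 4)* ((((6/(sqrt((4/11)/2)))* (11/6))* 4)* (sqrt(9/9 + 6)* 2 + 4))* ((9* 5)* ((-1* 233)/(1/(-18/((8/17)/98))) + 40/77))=532634877720* sqrt(22)* (2 + sqrt(7))/7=1658054722050.92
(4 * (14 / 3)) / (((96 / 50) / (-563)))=-98525 / 18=-5473.61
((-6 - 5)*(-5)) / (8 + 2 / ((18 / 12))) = 165 / 28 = 5.89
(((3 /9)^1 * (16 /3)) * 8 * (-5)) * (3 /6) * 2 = -640 /9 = -71.11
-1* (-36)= 36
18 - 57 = -39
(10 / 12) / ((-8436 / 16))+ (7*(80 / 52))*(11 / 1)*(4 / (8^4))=2402615 / 21056256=0.11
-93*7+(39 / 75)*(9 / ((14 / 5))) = -45453 / 70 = -649.33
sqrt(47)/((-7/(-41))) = 40.15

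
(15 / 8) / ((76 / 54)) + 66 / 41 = 36669 / 12464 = 2.94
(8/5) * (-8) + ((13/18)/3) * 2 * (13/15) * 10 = -3494/405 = -8.63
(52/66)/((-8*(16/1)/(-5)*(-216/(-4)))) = 0.00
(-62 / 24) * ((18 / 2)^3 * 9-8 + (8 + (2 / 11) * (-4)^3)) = -2233333 / 132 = -16919.19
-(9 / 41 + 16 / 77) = -1349 / 3157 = -0.43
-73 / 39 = -1.87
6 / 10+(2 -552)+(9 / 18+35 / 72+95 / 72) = -98477 / 180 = -547.09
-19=-19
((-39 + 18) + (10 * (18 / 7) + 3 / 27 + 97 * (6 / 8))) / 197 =19549 / 49644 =0.39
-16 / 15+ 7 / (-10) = -53 / 30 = -1.77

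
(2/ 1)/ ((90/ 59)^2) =3481/ 4050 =0.86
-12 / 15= -4 / 5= -0.80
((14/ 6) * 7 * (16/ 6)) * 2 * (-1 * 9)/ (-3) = 784/ 3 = 261.33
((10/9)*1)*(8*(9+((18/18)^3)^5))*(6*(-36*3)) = -57600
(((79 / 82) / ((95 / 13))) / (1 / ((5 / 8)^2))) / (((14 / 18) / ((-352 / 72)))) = -56485 / 174496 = -0.32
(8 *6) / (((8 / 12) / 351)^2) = 13305708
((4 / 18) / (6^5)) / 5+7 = 7.00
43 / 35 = 1.23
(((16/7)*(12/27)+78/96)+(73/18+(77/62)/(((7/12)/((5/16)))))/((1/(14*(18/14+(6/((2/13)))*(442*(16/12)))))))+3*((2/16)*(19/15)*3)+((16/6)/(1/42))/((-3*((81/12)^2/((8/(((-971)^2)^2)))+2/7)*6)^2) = 43958349507758558529127017495180289833540983/28936081278733725490644152363173502160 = 1519153.51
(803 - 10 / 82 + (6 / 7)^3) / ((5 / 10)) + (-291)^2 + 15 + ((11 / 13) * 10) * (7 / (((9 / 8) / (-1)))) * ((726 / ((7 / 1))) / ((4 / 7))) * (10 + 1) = -10317494228 / 548457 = -18811.86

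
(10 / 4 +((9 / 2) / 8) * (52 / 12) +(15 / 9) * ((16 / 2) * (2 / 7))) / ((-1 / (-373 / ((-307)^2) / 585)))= 1096247 / 18525583440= 0.00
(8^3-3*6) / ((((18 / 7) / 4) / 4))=27664 / 9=3073.78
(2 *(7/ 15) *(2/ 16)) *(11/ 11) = 7/ 60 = 0.12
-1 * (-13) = 13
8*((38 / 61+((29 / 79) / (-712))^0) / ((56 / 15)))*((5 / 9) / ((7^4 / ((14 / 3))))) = 550 / 146461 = 0.00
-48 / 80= -3 / 5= -0.60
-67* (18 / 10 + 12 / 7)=-8241 / 35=-235.46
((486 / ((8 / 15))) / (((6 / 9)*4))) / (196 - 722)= -10935 / 16832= -0.65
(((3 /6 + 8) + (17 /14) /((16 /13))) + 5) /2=3245 /448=7.24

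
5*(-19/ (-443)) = 95/ 443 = 0.21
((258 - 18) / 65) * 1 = 48 / 13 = 3.69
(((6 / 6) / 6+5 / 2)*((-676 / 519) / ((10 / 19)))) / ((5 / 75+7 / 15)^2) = -16055 / 692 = -23.20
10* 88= 880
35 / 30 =7 / 6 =1.17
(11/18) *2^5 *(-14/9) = -2464/81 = -30.42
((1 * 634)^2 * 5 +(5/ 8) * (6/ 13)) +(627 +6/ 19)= 1986282713/ 988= 2010407.60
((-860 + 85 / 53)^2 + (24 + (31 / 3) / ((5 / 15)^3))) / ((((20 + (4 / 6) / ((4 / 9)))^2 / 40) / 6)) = 1987820305920 / 5193841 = 382726.45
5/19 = 0.26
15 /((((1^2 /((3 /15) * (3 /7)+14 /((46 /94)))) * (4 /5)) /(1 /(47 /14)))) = 346485 /2162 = 160.26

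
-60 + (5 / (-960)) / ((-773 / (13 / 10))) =-89049587 / 1484160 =-60.00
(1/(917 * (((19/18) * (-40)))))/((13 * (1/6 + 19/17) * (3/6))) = -459/148356845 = -0.00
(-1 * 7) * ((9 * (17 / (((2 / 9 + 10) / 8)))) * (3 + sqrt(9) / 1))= -115668 / 23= -5029.04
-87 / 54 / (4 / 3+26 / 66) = -319 / 342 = -0.93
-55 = -55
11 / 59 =0.19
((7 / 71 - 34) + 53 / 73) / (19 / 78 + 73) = -13411944 / 29610479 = -0.45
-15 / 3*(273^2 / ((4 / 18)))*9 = -30184245 / 2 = -15092122.50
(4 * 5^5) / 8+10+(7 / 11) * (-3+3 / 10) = 86393 / 55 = 1570.78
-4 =-4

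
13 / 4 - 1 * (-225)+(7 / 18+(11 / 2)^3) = 28441 / 72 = 395.01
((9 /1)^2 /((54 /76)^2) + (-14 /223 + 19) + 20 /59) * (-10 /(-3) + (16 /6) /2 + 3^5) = 15811976923 /355239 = 44510.81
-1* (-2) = 2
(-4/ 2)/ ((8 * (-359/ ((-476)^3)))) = -26962544/ 359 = -75104.58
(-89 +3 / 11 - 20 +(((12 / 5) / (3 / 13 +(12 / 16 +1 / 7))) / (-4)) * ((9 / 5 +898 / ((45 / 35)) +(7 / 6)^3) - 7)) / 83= -5.78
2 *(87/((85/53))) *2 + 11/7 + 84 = 180023/595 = 302.56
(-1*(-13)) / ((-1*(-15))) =13 / 15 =0.87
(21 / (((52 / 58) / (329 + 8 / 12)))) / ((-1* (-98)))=28681 / 364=78.79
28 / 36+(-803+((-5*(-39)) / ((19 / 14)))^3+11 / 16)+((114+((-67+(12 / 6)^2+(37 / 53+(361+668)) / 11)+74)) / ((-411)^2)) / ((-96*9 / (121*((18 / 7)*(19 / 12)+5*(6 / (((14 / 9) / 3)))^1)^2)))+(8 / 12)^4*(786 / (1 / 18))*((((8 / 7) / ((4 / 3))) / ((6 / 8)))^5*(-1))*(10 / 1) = 384571107329542831273771 / 132105374307349632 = 2911093.58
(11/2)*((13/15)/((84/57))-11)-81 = -116143/840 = -138.27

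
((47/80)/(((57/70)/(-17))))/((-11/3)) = 5593/1672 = 3.35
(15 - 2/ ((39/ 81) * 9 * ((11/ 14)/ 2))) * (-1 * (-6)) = 11862/ 143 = 82.95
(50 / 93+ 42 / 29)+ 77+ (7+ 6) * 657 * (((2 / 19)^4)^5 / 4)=8007604095793727750178084128113 / 101380158415001449247480055897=78.99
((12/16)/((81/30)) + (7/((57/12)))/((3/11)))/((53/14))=13601/9063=1.50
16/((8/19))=38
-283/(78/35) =-9905/78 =-126.99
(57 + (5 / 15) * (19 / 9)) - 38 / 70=54017 / 945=57.16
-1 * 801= -801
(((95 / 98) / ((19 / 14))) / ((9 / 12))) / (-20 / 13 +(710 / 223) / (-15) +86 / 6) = 57980 / 766017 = 0.08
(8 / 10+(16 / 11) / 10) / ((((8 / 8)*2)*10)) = 13 / 275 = 0.05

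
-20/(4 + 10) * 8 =-80/7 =-11.43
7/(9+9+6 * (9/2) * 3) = 7/99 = 0.07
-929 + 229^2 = 51512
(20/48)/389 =5/4668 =0.00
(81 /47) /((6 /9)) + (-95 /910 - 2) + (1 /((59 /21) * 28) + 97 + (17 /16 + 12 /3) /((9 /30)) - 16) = 198580663 /2018744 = 98.37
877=877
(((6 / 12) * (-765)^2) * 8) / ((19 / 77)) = 180249300 / 19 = 9486805.26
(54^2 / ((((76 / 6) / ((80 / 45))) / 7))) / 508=13608 / 2413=5.64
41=41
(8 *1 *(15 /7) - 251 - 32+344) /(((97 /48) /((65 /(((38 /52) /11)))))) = 488099040 /12901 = 37834.20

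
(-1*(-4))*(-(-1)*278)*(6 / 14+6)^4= 4559895000 / 2401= 1899164.93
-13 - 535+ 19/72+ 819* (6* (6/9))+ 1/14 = 1375081/504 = 2728.34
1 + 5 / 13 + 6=96 / 13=7.38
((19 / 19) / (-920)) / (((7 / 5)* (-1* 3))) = 1 / 3864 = 0.00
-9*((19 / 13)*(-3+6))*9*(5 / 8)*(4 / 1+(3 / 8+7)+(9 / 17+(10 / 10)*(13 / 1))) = -78188895 / 14144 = -5528.06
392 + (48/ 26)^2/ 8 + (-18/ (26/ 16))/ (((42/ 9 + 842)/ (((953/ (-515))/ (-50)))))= 542206780994/ 1381680625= 392.43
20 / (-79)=-20 / 79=-0.25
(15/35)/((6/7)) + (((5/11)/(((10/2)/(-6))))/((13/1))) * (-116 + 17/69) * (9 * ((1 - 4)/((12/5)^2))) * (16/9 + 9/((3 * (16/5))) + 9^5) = -1697925148237/1262976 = -1344384.33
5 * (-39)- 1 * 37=-232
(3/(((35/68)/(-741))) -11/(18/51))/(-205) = 913529/43050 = 21.22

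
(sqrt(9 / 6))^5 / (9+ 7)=0.17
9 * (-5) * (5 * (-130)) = 29250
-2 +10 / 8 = -3 / 4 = -0.75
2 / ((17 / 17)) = 2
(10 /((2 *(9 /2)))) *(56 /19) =560 /171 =3.27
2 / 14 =1 / 7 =0.14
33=33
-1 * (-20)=20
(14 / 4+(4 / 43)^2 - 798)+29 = -2830787 / 3698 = -765.49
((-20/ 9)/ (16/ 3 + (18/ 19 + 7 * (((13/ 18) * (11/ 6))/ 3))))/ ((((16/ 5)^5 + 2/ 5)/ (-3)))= 1125000/ 531202747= 0.00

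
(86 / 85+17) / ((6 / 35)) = 10717 / 102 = 105.07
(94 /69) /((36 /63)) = 329 /138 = 2.38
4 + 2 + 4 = 10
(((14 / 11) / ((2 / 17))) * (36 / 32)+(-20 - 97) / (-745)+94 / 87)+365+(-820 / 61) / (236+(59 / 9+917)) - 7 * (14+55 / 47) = 11613306143887891 / 42663842711160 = 272.20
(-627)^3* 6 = -1478951298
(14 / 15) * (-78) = -364 / 5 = -72.80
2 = 2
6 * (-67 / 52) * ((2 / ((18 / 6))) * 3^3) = -1809 / 13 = -139.15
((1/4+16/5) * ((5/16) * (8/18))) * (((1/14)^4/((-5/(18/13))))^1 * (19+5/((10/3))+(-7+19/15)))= -10189/199763200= -0.00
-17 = -17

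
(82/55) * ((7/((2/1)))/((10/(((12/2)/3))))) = 287/275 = 1.04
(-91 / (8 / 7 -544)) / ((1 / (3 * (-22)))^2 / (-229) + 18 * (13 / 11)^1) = 158855697 / 20159052250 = 0.01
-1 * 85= -85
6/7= 0.86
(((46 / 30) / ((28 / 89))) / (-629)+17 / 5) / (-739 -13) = -179233 / 39732672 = -0.00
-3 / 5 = -0.60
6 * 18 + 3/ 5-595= -2432/ 5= -486.40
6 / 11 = 0.55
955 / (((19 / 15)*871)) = 14325 / 16549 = 0.87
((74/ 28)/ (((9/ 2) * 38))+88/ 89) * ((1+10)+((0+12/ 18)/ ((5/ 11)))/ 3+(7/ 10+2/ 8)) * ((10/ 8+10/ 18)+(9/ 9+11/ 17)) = 202453982551/ 4694270112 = 43.13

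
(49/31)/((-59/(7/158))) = -343/288982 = -0.00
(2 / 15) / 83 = 2 / 1245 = 0.00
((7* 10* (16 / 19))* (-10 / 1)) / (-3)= 11200 / 57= 196.49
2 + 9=11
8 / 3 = 2.67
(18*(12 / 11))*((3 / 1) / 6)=108 / 11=9.82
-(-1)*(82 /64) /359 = 41 /11488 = 0.00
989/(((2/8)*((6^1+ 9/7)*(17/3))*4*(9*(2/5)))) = 34615/5202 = 6.65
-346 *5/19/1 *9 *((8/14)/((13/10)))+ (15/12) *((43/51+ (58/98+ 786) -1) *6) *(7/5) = 66322021/8398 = 7897.36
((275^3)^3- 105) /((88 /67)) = 301327696413040161129295 /44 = 6848356736660003662029.43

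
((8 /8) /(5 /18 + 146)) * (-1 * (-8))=144 /2633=0.05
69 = 69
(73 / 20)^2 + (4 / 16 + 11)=9829 / 400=24.57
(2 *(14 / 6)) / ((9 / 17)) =238 / 27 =8.81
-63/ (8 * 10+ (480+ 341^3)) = -63/ 39652381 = -0.00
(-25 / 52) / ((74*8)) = -0.00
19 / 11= 1.73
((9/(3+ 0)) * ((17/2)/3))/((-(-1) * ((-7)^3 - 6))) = -17/698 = -0.02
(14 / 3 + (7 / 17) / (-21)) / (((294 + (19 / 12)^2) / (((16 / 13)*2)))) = 364032 / 9436037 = 0.04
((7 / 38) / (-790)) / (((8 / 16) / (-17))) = 119 / 15010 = 0.01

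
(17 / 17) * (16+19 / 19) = 17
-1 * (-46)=46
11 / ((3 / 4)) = 44 / 3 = 14.67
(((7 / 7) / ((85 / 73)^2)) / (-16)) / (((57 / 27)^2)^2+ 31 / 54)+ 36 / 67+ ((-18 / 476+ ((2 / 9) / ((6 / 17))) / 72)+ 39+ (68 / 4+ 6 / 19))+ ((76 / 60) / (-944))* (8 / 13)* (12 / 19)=182850034794000139387 / 3217986530457733125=56.82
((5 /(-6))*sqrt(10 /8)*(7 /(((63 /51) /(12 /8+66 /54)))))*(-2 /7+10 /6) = -19.85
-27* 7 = -189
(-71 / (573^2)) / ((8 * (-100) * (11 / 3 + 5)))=0.00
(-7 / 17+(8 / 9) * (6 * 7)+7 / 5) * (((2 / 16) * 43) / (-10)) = -105049 / 5100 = -20.60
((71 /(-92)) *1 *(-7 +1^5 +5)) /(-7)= -71 /644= -0.11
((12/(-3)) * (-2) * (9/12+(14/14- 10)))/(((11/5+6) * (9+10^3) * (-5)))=0.00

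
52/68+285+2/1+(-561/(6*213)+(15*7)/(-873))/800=53905795449/187326400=287.76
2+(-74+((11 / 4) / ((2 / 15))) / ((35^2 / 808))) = -14307 / 245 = -58.40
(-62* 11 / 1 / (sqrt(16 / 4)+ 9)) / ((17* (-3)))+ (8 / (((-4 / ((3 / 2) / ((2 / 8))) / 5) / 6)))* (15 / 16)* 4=-68788 / 51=-1348.78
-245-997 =-1242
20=20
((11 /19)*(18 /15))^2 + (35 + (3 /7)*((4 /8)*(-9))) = 4239559 /126350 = 33.55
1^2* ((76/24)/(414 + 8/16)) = 19/2487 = 0.01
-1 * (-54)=54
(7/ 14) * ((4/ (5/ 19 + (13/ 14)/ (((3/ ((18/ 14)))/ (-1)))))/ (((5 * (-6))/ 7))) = 13034/ 3765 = 3.46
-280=-280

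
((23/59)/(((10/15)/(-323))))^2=496710369/13924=35672.97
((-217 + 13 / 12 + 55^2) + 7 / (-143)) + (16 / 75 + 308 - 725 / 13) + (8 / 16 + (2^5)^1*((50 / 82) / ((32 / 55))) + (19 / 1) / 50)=418874603 / 135300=3095.90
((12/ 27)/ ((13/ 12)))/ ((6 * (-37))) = -8/ 4329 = -0.00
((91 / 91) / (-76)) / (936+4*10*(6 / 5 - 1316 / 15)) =3 / 575776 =0.00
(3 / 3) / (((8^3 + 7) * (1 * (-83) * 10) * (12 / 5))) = -1 / 1033848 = -0.00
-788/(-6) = 131.33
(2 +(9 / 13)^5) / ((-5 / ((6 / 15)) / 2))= -641308 / 1856465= -0.35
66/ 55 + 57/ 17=387/ 85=4.55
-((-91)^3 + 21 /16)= 753569.69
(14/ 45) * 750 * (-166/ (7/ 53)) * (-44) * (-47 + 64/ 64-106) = -5884102400/ 3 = -1961367466.67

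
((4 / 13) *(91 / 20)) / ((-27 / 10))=-14 / 27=-0.52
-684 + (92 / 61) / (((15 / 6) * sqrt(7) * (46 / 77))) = -684 + 44 * sqrt(7) / 305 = -683.62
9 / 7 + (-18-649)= -4660 / 7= -665.71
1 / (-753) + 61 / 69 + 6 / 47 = 1.01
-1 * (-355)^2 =-126025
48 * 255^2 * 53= 165423600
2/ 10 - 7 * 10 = -349/ 5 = -69.80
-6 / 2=-3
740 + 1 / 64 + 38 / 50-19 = 1154841 / 1600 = 721.78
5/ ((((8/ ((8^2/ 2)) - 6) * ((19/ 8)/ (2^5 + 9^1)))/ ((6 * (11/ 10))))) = -43296/ 437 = -99.08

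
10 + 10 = 20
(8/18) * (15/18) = 10/27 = 0.37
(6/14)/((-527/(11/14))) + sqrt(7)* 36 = -33/51646 + 36* sqrt(7) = 95.25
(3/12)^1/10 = 1/40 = 0.02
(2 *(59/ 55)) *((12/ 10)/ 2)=354/ 275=1.29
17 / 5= 3.40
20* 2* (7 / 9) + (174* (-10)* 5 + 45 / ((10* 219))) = -11390893 / 1314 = -8668.87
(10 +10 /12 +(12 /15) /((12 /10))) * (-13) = -299 /2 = -149.50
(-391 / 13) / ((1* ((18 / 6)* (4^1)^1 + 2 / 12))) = -2346 / 949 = -2.47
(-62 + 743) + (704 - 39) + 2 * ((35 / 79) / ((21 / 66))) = 106554 / 79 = 1348.78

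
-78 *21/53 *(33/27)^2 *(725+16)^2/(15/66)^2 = -650273455832/1325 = -490772419.50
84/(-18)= -14/3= -4.67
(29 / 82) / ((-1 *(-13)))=29 / 1066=0.03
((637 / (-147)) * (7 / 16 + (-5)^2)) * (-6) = 5291 / 8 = 661.38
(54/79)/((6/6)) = 54/79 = 0.68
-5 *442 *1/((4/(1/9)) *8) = -1105/144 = -7.67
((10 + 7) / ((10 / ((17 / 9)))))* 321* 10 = 30923 / 3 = 10307.67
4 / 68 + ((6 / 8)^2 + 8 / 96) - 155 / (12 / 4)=-50.96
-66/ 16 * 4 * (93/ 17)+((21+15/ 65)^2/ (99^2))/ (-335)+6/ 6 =-187119373501/ 2096226990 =-89.26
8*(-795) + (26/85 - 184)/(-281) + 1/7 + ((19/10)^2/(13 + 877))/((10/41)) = -189253914095361/29760710000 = -6359.19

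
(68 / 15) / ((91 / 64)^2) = 278528 / 124215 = 2.24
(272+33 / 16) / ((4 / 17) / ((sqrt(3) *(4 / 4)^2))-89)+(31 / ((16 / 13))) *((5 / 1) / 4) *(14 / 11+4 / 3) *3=587589843085 / 2417356832-74545 *sqrt(3) / 27469964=243.07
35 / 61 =0.57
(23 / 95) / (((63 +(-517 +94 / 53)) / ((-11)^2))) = -147499 / 2276960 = -0.06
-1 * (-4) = 4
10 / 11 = 0.91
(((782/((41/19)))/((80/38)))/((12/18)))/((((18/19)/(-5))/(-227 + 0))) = 608784263/1968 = 309341.60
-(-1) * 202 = 202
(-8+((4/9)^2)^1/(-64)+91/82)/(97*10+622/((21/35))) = -0.00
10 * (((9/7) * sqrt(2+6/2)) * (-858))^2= 2981464200/49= 60846208.16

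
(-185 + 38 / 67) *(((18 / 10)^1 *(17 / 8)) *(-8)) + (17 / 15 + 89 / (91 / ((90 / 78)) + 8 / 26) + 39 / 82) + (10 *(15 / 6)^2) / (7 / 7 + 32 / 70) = 61528248196471 / 10814787915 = 5689.27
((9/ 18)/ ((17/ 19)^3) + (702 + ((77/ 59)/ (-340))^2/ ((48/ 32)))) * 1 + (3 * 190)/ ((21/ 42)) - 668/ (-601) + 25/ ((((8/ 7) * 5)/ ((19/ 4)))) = 45995996800119047/ 24668145487200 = 1864.59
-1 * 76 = -76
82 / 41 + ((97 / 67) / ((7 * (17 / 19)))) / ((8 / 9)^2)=1169827 / 510272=2.29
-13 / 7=-1.86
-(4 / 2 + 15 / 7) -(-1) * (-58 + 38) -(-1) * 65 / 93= -15262 / 651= -23.44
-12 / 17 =-0.71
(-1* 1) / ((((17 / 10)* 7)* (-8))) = 5 / 476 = 0.01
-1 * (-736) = 736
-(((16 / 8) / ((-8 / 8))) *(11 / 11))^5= 32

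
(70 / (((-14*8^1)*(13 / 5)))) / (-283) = 25 / 29432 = 0.00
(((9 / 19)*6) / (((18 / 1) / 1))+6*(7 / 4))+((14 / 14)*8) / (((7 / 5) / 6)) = 11955 / 266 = 44.94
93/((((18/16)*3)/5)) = 1240/9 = 137.78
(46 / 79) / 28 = 23 / 1106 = 0.02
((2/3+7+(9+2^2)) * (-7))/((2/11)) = -2387/3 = -795.67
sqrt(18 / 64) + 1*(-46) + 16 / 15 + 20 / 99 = -22142 / 495 + 3*sqrt(2) / 8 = -44.20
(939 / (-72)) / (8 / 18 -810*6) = 939 / 349888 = 0.00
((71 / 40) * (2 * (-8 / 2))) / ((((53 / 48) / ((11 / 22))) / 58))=-98832 / 265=-372.95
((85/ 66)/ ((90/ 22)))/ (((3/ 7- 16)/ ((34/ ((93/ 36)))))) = -8092/ 30411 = -0.27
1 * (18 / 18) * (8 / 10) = 4 / 5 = 0.80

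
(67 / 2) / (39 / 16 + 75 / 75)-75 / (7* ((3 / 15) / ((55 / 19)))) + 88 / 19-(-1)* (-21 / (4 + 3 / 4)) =-1061547 / 7315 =-145.12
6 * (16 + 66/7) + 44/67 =71864/469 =153.23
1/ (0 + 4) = 1/ 4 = 0.25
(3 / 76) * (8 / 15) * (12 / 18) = 4 / 285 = 0.01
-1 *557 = -557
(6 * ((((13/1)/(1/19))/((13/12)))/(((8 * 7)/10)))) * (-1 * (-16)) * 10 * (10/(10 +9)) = 144000/7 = 20571.43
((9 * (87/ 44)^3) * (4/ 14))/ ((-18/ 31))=-20413593/ 596288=-34.23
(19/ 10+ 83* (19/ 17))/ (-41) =-16093/ 6970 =-2.31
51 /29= 1.76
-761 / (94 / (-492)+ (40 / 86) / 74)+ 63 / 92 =27406272603 / 6653164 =4119.28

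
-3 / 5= -0.60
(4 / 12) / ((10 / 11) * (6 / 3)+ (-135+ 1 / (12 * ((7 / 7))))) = -44 / 17569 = -0.00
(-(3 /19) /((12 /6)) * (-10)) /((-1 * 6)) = -5 /38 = -0.13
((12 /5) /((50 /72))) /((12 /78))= 2808 /125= 22.46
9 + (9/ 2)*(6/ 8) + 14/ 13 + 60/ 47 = 71993/ 4888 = 14.73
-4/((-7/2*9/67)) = 536/63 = 8.51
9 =9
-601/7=-85.86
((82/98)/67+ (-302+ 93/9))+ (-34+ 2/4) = -6404887/19698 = -325.15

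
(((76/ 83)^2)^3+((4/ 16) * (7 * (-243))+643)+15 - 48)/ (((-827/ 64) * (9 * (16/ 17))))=-4120455505777915/ 2433417198985467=-1.69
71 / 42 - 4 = -97 / 42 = -2.31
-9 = -9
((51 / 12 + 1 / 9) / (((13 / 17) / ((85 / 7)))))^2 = 51467728225 / 10732176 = 4795.65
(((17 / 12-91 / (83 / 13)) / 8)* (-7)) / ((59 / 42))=626465 / 78352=8.00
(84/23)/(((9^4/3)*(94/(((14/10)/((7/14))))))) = 196/3940245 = 0.00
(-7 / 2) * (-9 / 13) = 2.42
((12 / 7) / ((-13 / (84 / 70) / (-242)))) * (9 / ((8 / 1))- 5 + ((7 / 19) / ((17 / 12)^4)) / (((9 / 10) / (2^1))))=-101523961242 / 722039045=-140.61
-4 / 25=-0.16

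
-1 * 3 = -3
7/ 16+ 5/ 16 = 3/ 4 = 0.75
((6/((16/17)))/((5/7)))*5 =44.62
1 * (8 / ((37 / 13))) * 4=416 / 37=11.24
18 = 18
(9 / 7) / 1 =9 / 7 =1.29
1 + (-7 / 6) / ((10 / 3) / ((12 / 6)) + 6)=39 / 46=0.85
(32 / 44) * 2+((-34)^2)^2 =14699712 / 11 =1336337.45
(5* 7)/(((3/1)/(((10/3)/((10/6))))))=70/3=23.33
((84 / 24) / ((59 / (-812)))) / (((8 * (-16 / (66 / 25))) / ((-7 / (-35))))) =46893 / 236000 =0.20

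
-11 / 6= -1.83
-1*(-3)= 3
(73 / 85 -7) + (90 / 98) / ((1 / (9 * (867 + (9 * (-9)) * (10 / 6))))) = 25173522 / 4165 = 6044.06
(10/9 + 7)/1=8.11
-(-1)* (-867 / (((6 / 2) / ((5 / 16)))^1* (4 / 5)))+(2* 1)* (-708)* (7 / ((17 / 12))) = -7735241 / 1088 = -7109.60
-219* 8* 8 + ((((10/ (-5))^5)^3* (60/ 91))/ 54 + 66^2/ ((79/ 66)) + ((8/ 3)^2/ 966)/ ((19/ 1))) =-914129736568/ 84823011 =-10776.91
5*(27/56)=135/56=2.41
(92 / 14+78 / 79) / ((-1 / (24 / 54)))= -16720 / 4977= -3.36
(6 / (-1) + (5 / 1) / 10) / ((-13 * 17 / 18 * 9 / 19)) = 209 / 221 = 0.95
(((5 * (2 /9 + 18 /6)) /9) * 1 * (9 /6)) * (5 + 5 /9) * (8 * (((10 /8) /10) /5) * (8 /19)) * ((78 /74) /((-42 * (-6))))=0.01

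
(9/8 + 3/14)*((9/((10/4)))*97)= 13095/28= 467.68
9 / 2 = 4.50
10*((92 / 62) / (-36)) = -115 / 279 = -0.41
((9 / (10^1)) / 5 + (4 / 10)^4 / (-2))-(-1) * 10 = 12709 / 1250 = 10.17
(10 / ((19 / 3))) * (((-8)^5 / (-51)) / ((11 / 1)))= 327680 / 3553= 92.23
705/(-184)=-705/184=-3.83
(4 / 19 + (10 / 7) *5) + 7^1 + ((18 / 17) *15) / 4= 82861 / 4522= 18.32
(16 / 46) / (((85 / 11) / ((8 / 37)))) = 704 / 72335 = 0.01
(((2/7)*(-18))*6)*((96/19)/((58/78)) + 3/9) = -848376/3857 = -219.96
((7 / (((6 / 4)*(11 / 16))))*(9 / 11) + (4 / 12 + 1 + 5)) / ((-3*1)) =-4315 / 1089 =-3.96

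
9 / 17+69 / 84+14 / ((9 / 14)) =99083 / 4284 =23.13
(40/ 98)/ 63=20/ 3087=0.01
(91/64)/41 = 91/2624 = 0.03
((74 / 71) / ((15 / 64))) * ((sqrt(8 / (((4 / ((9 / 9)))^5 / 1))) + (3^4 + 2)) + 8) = 296 * sqrt(2) / 1065 + 430976 / 1065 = 405.07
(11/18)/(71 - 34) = 11/666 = 0.02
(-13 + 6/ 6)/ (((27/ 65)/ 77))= -20020/ 9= -2224.44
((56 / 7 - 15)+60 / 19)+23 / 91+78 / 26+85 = 145946 / 1729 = 84.41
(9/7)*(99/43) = 2.96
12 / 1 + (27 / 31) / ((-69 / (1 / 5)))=42771 / 3565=12.00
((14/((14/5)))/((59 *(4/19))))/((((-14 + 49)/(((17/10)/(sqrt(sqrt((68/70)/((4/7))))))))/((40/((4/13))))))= 247 *10^(1/4) *17^(3/4)/1652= 2.23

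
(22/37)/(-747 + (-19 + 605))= -22/5957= -0.00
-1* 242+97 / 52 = -12487 / 52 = -240.13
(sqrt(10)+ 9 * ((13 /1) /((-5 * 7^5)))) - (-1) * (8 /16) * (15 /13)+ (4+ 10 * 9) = sqrt(10)+ 206639023 /2184910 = 97.74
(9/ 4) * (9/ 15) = 27/ 20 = 1.35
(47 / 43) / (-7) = -47 / 301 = -0.16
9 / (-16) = -9 / 16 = -0.56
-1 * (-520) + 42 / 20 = 5221 / 10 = 522.10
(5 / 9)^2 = 25 / 81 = 0.31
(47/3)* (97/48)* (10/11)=22795/792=28.78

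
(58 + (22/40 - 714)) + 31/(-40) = -26249/40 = -656.22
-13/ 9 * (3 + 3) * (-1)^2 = -26/ 3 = -8.67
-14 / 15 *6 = -28 / 5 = -5.60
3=3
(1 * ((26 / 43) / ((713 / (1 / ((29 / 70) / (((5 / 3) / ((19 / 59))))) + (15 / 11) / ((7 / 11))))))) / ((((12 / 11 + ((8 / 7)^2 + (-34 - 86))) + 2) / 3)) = -33902869 / 105260962179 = -0.00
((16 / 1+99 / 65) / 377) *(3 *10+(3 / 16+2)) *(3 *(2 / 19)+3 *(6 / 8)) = 1759755 / 458432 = 3.84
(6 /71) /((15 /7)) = 14 /355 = 0.04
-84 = -84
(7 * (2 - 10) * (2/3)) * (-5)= 560/3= 186.67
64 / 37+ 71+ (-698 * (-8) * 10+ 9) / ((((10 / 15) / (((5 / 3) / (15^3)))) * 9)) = 34762063 / 449550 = 77.33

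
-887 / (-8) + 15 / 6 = 907 / 8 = 113.38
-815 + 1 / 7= -5704 / 7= -814.86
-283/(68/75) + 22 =-19729/68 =-290.13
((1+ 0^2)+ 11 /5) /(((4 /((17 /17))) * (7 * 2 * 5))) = 0.01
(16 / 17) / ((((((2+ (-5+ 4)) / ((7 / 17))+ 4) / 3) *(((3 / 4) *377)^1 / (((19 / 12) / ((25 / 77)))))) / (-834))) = -45551968 / 7210125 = -6.32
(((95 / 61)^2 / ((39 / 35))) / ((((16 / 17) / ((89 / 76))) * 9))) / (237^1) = 25153625 / 19810484928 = 0.00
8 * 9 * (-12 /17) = -864 /17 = -50.82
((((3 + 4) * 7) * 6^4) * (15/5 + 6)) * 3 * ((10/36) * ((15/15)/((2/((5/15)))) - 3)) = -1349460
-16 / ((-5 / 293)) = 4688 / 5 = 937.60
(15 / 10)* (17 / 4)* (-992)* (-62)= 392088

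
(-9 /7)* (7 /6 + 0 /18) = -3 /2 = -1.50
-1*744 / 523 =-744 / 523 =-1.42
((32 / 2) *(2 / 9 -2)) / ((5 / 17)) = -4352 / 45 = -96.71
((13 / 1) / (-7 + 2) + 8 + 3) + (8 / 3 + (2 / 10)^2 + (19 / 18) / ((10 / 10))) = 5473 / 450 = 12.16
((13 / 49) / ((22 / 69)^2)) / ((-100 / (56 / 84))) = -20631 / 1185800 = -0.02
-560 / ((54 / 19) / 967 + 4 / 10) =-918650 / 661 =-1389.79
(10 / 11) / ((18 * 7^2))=5 / 4851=0.00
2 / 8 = 1 / 4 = 0.25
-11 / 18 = -0.61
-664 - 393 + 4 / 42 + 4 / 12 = -1056.57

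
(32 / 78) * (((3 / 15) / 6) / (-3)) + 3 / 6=1739 / 3510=0.50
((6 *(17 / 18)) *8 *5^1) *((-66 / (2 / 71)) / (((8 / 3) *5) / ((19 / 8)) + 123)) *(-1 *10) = 302715600 / 7331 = 41292.54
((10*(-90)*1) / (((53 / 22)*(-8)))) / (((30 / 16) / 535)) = 706200 / 53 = 13324.53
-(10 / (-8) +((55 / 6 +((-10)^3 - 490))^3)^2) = -491976765437939554457305 / 46656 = -10544769492411255882.57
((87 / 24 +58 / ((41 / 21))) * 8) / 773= 10933 / 31693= 0.34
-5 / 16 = -0.31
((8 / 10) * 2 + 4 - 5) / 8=3 / 40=0.08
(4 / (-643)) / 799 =-4 / 513757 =-0.00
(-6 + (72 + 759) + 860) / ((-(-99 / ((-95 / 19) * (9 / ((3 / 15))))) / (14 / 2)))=-294875 / 11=-26806.82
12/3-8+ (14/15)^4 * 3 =-29084/16875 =-1.72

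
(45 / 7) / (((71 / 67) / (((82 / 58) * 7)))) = 123615 / 2059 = 60.04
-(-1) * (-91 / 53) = -91 / 53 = -1.72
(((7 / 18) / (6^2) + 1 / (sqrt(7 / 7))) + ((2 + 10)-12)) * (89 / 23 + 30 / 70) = 113315 / 26082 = 4.34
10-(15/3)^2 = -15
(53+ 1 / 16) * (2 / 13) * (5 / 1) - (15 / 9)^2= 35605 / 936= 38.04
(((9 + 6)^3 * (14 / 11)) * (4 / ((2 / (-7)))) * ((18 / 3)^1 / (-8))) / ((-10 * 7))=-14175 / 22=-644.32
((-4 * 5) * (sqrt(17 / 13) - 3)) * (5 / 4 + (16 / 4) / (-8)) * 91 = 4095 - 105 * sqrt(221) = 2534.06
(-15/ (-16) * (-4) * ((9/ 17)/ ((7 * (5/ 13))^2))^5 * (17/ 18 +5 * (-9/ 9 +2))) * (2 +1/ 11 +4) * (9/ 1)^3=-14181132807611476779267/ 68934672747083171875000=-0.21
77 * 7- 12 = 527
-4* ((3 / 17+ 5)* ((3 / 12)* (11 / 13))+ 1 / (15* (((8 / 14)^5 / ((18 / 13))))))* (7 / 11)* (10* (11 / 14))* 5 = -7383385 / 28288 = -261.01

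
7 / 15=0.47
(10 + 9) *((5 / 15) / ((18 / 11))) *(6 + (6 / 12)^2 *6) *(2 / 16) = 1045 / 288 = 3.63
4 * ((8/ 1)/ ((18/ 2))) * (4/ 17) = 128/ 153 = 0.84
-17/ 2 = -8.50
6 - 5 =1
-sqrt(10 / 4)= -sqrt(10) / 2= -1.58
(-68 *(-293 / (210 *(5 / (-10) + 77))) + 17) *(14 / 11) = 3134 / 135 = 23.21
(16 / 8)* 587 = 1174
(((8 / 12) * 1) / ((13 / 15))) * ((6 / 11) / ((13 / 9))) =540 / 1859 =0.29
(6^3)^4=2176782336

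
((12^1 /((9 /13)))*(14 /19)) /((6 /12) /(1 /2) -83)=-364 /2337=-0.16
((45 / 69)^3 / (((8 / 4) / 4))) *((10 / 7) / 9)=7500 / 85169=0.09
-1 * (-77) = 77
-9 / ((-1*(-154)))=-9 / 154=-0.06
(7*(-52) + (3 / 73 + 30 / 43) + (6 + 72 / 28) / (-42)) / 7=-51.92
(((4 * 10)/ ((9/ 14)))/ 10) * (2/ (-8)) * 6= -28/ 3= -9.33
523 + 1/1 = 524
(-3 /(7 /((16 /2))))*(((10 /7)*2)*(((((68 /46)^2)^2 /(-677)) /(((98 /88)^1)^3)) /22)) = 2483660636160 /1092155137085957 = 0.00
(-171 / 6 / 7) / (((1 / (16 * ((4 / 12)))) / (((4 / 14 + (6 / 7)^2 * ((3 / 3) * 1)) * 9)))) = -68400 / 343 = -199.42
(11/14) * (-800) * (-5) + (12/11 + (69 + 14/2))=247936/77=3219.95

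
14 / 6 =7 / 3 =2.33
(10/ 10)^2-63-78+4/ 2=-138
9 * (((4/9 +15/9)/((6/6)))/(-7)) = -19/7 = -2.71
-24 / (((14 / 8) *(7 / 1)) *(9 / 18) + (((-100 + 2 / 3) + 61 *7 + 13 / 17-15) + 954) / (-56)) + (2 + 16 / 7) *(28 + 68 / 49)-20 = 868398116 / 8085539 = 107.40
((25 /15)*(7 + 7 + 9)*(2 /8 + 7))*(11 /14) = 36685 /168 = 218.36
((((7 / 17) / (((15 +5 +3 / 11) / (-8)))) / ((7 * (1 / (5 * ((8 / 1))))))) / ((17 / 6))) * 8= -168960 / 64447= -2.62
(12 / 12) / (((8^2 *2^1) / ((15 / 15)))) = 1 / 128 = 0.01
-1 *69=-69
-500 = -500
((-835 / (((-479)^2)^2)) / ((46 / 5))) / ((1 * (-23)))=4175 / 55696476484898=0.00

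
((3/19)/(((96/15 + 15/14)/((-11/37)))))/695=-462/51105991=-0.00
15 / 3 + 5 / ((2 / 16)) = 45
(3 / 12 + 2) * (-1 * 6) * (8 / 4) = -27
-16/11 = -1.45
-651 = -651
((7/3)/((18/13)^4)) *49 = 9796423/314928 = 31.11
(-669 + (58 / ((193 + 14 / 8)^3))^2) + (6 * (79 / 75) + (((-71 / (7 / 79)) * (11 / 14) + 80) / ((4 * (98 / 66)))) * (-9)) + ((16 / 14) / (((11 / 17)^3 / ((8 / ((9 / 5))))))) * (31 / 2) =592241466805332253552883011201 / 1285486341843398845753171800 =460.71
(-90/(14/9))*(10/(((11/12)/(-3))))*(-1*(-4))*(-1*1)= -583200/77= -7574.03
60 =60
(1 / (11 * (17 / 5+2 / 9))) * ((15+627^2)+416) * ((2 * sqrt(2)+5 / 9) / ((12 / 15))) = 12298750 / 1793+44275500 * sqrt(2) / 1793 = 41781.24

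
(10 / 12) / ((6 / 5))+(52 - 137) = -3035 / 36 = -84.31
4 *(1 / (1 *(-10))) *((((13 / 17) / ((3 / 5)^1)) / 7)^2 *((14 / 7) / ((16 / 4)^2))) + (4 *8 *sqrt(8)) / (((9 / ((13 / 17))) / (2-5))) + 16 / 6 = -20.41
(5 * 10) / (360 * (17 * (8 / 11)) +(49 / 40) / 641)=14102000 / 1255334939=0.01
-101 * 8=-808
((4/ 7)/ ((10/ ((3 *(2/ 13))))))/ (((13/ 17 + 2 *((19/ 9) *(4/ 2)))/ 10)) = 3672/ 128219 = 0.03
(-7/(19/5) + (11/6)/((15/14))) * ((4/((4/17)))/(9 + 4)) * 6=-1.03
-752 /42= -17.90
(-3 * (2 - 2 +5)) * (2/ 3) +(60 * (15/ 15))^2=3590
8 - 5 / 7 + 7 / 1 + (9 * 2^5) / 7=388 / 7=55.43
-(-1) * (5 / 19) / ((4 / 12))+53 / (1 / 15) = 15120 / 19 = 795.79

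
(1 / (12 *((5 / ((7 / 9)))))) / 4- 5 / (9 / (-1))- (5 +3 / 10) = -10241 / 2160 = -4.74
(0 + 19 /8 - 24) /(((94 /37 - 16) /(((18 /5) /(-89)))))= -19203 /295480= -0.06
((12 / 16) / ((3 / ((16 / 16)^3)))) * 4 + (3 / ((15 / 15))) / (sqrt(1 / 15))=1 + 3 * sqrt(15)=12.62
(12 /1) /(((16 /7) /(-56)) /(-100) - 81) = -29400 /198449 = -0.15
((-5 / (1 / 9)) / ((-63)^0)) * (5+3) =-360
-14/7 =-2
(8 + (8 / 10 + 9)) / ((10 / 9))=801 / 50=16.02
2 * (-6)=-12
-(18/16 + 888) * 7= -6223.88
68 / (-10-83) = -68 / 93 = -0.73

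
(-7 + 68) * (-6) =-366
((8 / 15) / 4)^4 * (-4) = -64 / 50625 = -0.00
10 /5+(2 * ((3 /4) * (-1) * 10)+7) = -6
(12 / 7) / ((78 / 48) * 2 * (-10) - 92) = -8 / 581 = -0.01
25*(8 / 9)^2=1600 / 81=19.75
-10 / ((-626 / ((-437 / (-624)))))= 2185 / 195312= 0.01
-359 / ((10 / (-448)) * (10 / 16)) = 643328 / 25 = 25733.12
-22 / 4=-11 / 2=-5.50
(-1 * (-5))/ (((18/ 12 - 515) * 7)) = -0.00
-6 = -6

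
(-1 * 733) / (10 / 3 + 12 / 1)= -2199 / 46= -47.80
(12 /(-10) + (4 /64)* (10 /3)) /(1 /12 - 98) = 0.01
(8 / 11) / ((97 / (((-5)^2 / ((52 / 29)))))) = 1450 / 13871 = 0.10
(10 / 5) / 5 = 2 / 5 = 0.40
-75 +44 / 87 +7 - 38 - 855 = -83563 / 87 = -960.49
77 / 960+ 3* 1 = 2957 / 960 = 3.08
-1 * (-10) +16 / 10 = 58 / 5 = 11.60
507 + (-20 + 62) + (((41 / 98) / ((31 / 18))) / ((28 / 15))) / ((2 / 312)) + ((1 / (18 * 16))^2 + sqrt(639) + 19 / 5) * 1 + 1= 3 * sqrt(71) + 2531625281453 / 4409717760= 599.38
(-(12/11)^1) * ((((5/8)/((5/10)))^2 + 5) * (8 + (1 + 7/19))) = -67.07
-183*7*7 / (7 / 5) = -6405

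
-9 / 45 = -1 / 5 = -0.20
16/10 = 8/5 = 1.60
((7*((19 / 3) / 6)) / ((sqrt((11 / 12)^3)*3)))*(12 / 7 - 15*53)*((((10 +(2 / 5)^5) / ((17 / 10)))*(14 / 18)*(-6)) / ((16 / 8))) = 20536257616*sqrt(33) / 3856875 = 30587.41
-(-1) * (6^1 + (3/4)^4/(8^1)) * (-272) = -1642.76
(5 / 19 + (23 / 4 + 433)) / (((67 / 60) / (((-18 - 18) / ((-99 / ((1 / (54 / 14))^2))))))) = 32697700 / 3402729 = 9.61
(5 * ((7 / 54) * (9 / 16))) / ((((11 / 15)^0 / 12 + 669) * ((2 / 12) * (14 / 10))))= 75 / 32116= 0.00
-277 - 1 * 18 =-295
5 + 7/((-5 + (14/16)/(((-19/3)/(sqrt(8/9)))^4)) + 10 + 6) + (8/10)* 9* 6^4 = 9336.84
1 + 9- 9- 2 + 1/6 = -5/6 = -0.83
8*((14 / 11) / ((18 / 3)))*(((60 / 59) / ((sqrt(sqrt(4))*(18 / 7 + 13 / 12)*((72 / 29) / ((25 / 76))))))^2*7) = 31550640625 / 3908426201097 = 0.01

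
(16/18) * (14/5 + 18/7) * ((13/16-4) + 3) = -94/105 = -0.90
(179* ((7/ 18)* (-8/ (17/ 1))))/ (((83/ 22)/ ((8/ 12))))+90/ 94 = -8650451/ 1790559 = -4.83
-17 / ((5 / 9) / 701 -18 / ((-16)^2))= 13728384 / 56141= 244.53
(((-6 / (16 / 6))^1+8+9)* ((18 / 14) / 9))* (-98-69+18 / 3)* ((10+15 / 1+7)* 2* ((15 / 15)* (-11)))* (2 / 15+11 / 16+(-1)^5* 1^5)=-641861 / 15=-42790.73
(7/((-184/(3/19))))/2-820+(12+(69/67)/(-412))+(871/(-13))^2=177614580819/48251792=3680.99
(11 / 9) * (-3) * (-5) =55 / 3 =18.33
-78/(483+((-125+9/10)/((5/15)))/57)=-14820/90529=-0.16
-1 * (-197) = 197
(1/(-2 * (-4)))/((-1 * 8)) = -1/64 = -0.02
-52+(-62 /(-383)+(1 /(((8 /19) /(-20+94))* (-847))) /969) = -51.84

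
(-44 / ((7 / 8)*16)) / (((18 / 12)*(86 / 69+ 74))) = -23 / 826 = -0.03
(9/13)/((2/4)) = 18/13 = 1.38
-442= -442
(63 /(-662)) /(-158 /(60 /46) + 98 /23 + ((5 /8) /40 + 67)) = 695520 /364377709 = 0.00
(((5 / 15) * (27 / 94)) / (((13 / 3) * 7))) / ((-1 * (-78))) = 9 / 222404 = 0.00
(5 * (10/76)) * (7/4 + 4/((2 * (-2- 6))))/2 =75/152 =0.49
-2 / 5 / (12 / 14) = -7 / 15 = -0.47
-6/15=-2/5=-0.40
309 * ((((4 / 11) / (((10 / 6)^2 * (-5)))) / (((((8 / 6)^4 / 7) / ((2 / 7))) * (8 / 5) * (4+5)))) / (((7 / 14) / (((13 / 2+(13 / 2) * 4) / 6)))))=-108459 / 28160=-3.85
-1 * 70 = -70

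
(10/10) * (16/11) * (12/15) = 1.16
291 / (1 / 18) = 5238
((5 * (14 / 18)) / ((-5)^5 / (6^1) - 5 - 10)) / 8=-7 / 7716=-0.00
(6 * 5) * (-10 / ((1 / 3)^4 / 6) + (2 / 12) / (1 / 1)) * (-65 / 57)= 9476675 / 57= 166257.46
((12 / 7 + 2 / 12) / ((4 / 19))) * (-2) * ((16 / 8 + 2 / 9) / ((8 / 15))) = -37525 / 504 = -74.45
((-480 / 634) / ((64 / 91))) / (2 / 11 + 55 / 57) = -855855 / 911692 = -0.94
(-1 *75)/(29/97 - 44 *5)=7275/21311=0.34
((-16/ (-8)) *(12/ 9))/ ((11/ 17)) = 136/ 33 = 4.12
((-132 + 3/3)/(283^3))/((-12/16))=0.00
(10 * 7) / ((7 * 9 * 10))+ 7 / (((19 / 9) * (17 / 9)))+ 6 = 22868 / 2907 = 7.87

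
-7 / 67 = -0.10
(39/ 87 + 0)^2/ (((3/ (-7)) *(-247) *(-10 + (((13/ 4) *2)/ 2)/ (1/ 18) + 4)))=26/ 719055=0.00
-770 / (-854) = 55 / 61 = 0.90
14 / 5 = 2.80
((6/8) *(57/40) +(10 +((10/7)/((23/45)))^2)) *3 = 234918273/4147360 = 56.64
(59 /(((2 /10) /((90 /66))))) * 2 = 8850 /11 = 804.55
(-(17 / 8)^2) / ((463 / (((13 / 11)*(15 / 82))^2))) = -10989225 / 24108713728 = -0.00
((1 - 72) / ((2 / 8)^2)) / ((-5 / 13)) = 14768 / 5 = 2953.60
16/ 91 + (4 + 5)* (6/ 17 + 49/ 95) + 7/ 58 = 69172781/ 8523970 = 8.12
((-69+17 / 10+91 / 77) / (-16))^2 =17.08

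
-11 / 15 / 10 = -11 / 150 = -0.07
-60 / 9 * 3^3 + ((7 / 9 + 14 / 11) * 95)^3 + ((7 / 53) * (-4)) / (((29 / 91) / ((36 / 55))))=55117836475308773 / 7456747815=7391672.33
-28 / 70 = -2 / 5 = -0.40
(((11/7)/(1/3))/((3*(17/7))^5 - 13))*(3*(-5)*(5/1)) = -1188495/68961352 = -0.02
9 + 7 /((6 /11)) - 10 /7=857 /42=20.40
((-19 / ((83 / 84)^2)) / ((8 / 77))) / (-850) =645183 / 2927825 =0.22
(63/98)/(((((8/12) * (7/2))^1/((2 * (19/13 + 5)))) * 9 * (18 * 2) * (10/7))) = 1/130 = 0.01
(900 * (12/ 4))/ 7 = 385.71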